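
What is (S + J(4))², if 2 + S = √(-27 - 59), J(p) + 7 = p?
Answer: (5 - I*√86)² ≈ -61.0 - 92.736*I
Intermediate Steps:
J(p) = -7 + p
S = -2 + I*√86 (S = -2 + √(-27 - 59) = -2 + √(-86) = -2 + I*√86 ≈ -2.0 + 9.2736*I)
(S + J(4))² = ((-2 + I*√86) + (-7 + 4))² = ((-2 + I*√86) - 3)² = (-5 + I*√86)²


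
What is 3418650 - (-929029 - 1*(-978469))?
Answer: 3369210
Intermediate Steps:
3418650 - (-929029 - 1*(-978469)) = 3418650 - (-929029 + 978469) = 3418650 - 1*49440 = 3418650 - 49440 = 3369210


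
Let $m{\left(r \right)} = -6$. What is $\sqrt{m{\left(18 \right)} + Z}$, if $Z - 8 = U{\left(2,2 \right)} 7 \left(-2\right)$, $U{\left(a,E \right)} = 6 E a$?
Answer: $i \sqrt{334} \approx 18.276 i$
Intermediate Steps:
$U{\left(a,E \right)} = 6 E a$
$Z = -328$ ($Z = 8 + 6 \cdot 2 \cdot 2 \cdot 7 \left(-2\right) = 8 + 24 \cdot 7 \left(-2\right) = 8 + 168 \left(-2\right) = 8 - 336 = -328$)
$\sqrt{m{\left(18 \right)} + Z} = \sqrt{-6 - 328} = \sqrt{-334} = i \sqrt{334}$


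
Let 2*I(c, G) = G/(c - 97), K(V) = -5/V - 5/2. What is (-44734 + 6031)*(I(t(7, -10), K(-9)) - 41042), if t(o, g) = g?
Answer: 2039567455849/1284 ≈ 1.5884e+9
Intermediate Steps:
K(V) = -5/2 - 5/V (K(V) = -5/V - 5*½ = -5/V - 5/2 = -5/2 - 5/V)
I(c, G) = G/(2*(-97 + c)) (I(c, G) = (G/(c - 97))/2 = (G/(-97 + c))/2 = G/(2*(-97 + c)))
(-44734 + 6031)*(I(t(7, -10), K(-9)) - 41042) = (-44734 + 6031)*((-5/2 - 5/(-9))/(2*(-97 - 10)) - 41042) = -38703*((½)*(-5/2 - 5*(-⅑))/(-107) - 41042) = -38703*((½)*(-5/2 + 5/9)*(-1/107) - 41042) = -38703*((½)*(-35/18)*(-1/107) - 41042) = -38703*(35/3852 - 41042) = -38703*(-158093749/3852) = 2039567455849/1284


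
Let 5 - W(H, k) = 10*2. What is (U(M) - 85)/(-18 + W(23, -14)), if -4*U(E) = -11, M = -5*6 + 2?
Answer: 329/132 ≈ 2.4924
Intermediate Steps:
M = -28 (M = -30 + 2 = -28)
W(H, k) = -15 (W(H, k) = 5 - 10*2 = 5 - 1*20 = 5 - 20 = -15)
U(E) = 11/4 (U(E) = -1/4*(-11) = 11/4)
(U(M) - 85)/(-18 + W(23, -14)) = (11/4 - 85)/(-18 - 15) = -329/4/(-33) = -329/4*(-1/33) = 329/132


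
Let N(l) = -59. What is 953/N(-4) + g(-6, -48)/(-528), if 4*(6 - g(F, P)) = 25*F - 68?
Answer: -92137/5664 ≈ -16.267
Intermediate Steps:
g(F, P) = 23 - 25*F/4 (g(F, P) = 6 - (25*F - 68)/4 = 6 - (-68 + 25*F)/4 = 6 + (17 - 25*F/4) = 23 - 25*F/4)
953/N(-4) + g(-6, -48)/(-528) = 953/(-59) + (23 - 25/4*(-6))/(-528) = 953*(-1/59) + (23 + 75/2)*(-1/528) = -953/59 + (121/2)*(-1/528) = -953/59 - 11/96 = -92137/5664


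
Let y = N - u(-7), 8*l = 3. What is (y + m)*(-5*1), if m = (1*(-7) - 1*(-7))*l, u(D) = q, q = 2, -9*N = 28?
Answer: 230/9 ≈ 25.556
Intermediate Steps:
N = -28/9 (N = -⅑*28 = -28/9 ≈ -3.1111)
l = 3/8 (l = (⅛)*3 = 3/8 ≈ 0.37500)
u(D) = 2
m = 0 (m = (1*(-7) - 1*(-7))*(3/8) = (-7 + 7)*(3/8) = 0*(3/8) = 0)
y = -46/9 (y = -28/9 - 1*2 = -28/9 - 2 = -46/9 ≈ -5.1111)
(y + m)*(-5*1) = (-46/9 + 0)*(-5*1) = -46/9*(-5) = 230/9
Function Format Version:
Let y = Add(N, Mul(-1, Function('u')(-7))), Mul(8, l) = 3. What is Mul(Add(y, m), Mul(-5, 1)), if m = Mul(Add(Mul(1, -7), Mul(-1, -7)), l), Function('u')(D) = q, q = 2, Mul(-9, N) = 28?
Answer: Rational(230, 9) ≈ 25.556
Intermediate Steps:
N = Rational(-28, 9) (N = Mul(Rational(-1, 9), 28) = Rational(-28, 9) ≈ -3.1111)
l = Rational(3, 8) (l = Mul(Rational(1, 8), 3) = Rational(3, 8) ≈ 0.37500)
Function('u')(D) = 2
m = 0 (m = Mul(Add(Mul(1, -7), Mul(-1, -7)), Rational(3, 8)) = Mul(Add(-7, 7), Rational(3, 8)) = Mul(0, Rational(3, 8)) = 0)
y = Rational(-46, 9) (y = Add(Rational(-28, 9), Mul(-1, 2)) = Add(Rational(-28, 9), -2) = Rational(-46, 9) ≈ -5.1111)
Mul(Add(y, m), Mul(-5, 1)) = Mul(Add(Rational(-46, 9), 0), Mul(-5, 1)) = Mul(Rational(-46, 9), -5) = Rational(230, 9)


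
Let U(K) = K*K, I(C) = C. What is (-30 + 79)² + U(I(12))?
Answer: 2545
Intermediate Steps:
U(K) = K²
(-30 + 79)² + U(I(12)) = (-30 + 79)² + 12² = 49² + 144 = 2401 + 144 = 2545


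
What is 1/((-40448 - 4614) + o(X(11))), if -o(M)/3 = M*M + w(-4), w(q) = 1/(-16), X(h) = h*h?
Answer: -16/1423757 ≈ -1.1238e-5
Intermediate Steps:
X(h) = h²
w(q) = -1/16 (w(q) = 1*(-1/16) = -1/16)
o(M) = 3/16 - 3*M² (o(M) = -3*(M*M - 1/16) = -3*(M² - 1/16) = -3*(-1/16 + M²) = 3/16 - 3*M²)
1/((-40448 - 4614) + o(X(11))) = 1/((-40448 - 4614) + (3/16 - 3*(11²)²)) = 1/(-45062 + (3/16 - 3*121²)) = 1/(-45062 + (3/16 - 3*14641)) = 1/(-45062 + (3/16 - 43923)) = 1/(-45062 - 702765/16) = 1/(-1423757/16) = -16/1423757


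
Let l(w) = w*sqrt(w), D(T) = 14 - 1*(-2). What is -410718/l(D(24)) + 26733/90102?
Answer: -3083733527/480544 ≈ -6417.2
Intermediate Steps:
D(T) = 16 (D(T) = 14 + 2 = 16)
l(w) = w**(3/2)
-410718/l(D(24)) + 26733/90102 = -410718/(16**(3/2)) + 26733/90102 = -410718/64 + 26733*(1/90102) = -410718*1/64 + 8911/30034 = -205359/32 + 8911/30034 = -3083733527/480544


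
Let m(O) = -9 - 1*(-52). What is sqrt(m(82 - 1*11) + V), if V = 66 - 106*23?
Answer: I*sqrt(2329) ≈ 48.26*I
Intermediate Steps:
m(O) = 43 (m(O) = -9 + 52 = 43)
V = -2372 (V = 66 - 2438 = -2372)
sqrt(m(82 - 1*11) + V) = sqrt(43 - 2372) = sqrt(-2329) = I*sqrt(2329)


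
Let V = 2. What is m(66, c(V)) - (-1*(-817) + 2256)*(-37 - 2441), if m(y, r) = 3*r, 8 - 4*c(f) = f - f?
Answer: 7614900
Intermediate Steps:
c(f) = 2 (c(f) = 2 - (f - f)/4 = 2 - ¼*0 = 2 + 0 = 2)
m(66, c(V)) - (-1*(-817) + 2256)*(-37 - 2441) = 3*2 - (-1*(-817) + 2256)*(-37 - 2441) = 6 - (817 + 2256)*(-2478) = 6 - 3073*(-2478) = 6 - 1*(-7614894) = 6 + 7614894 = 7614900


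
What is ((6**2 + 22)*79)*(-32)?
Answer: -146624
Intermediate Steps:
((6**2 + 22)*79)*(-32) = ((36 + 22)*79)*(-32) = (58*79)*(-32) = 4582*(-32) = -146624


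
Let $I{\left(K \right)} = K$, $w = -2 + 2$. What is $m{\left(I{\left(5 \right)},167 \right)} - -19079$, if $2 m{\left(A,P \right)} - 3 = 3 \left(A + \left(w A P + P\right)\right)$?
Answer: $\frac{38677}{2} \approx 19339.0$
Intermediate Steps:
$w = 0$
$m{\left(A,P \right)} = \frac{3}{2} + \frac{3 A}{2} + \frac{3 P}{2}$ ($m{\left(A,P \right)} = \frac{3}{2} + \frac{3 \left(A + \left(0 A P + P\right)\right)}{2} = \frac{3}{2} + \frac{3 \left(A + \left(0 P + P\right)\right)}{2} = \frac{3}{2} + \frac{3 \left(A + \left(0 + P\right)\right)}{2} = \frac{3}{2} + \frac{3 \left(A + P\right)}{2} = \frac{3}{2} + \frac{3 A + 3 P}{2} = \frac{3}{2} + \left(\frac{3 A}{2} + \frac{3 P}{2}\right) = \frac{3}{2} + \frac{3 A}{2} + \frac{3 P}{2}$)
$m{\left(I{\left(5 \right)},167 \right)} - -19079 = \left(\frac{3}{2} + \frac{3}{2} \cdot 5 + \frac{3}{2} \cdot 167\right) - -19079 = \left(\frac{3}{2} + \frac{15}{2} + \frac{501}{2}\right) + 19079 = \frac{519}{2} + 19079 = \frac{38677}{2}$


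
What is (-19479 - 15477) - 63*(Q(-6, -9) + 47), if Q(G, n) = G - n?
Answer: -38106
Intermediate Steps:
(-19479 - 15477) - 63*(Q(-6, -9) + 47) = (-19479 - 15477) - 63*((-6 - 1*(-9)) + 47) = -34956 - 63*((-6 + 9) + 47) = -34956 - 63*(3 + 47) = -34956 - 63*50 = -34956 - 3150 = -38106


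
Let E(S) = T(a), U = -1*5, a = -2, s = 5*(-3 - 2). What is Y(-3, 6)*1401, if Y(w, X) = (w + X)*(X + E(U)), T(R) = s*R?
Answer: 235368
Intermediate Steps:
s = -25 (s = 5*(-5) = -25)
T(R) = -25*R
U = -5
E(S) = 50 (E(S) = -25*(-2) = 50)
Y(w, X) = (50 + X)*(X + w) (Y(w, X) = (w + X)*(X + 50) = (X + w)*(50 + X) = (50 + X)*(X + w))
Y(-3, 6)*1401 = (6**2 + 50*6 + 50*(-3) + 6*(-3))*1401 = (36 + 300 - 150 - 18)*1401 = 168*1401 = 235368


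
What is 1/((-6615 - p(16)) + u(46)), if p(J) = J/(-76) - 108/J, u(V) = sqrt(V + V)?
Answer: -38168036/252215357129 - 11552*sqrt(23)/252215357129 ≈ -0.00015155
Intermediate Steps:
u(V) = sqrt(2)*sqrt(V) (u(V) = sqrt(2*V) = sqrt(2)*sqrt(V))
p(J) = -108/J - J/76 (p(J) = J*(-1/76) - 108/J = -J/76 - 108/J = -108/J - J/76)
1/((-6615 - p(16)) + u(46)) = 1/((-6615 - (-108/16 - 1/76*16)) + sqrt(2)*sqrt(46)) = 1/((-6615 - (-108*1/16 - 4/19)) + 2*sqrt(23)) = 1/((-6615 - (-27/4 - 4/19)) + 2*sqrt(23)) = 1/((-6615 - 1*(-529/76)) + 2*sqrt(23)) = 1/((-6615 + 529/76) + 2*sqrt(23)) = 1/(-502211/76 + 2*sqrt(23))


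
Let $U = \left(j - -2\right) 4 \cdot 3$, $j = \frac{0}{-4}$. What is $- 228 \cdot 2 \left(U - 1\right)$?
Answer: $-10488$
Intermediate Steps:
$j = 0$ ($j = 0 \left(- \frac{1}{4}\right) = 0$)
$U = 24$ ($U = \left(0 - -2\right) 4 \cdot 3 = \left(0 + 2\right) 4 \cdot 3 = 2 \cdot 4 \cdot 3 = 8 \cdot 3 = 24$)
$- 228 \cdot 2 \left(U - 1\right) = - 228 \cdot 2 \left(24 - 1\right) = - 228 \cdot 2 \cdot 23 = \left(-228\right) 46 = -10488$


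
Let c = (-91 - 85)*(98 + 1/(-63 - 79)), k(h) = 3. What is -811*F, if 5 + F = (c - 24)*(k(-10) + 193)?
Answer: 194915950049/71 ≈ 2.7453e+9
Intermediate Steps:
c = -1224520/71 (c = -176*(98 + 1/(-142)) = -176*(98 - 1/142) = -176*13915/142 = -1224520/71 ≈ -17247.)
F = -240340259/71 (F = -5 + (-1224520/71 - 24)*(3 + 193) = -5 - 1226224/71*196 = -5 - 240339904/71 = -240340259/71 ≈ -3.3851e+6)
-811*F = -811*(-240340259/71) = 194915950049/71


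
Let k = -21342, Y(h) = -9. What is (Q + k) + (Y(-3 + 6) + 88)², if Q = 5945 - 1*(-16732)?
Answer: 7576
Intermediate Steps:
Q = 22677 (Q = 5945 + 16732 = 22677)
(Q + k) + (Y(-3 + 6) + 88)² = (22677 - 21342) + (-9 + 88)² = 1335 + 79² = 1335 + 6241 = 7576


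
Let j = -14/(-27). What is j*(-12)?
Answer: -56/9 ≈ -6.2222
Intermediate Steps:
j = 14/27 (j = -14*(-1/27) = 14/27 ≈ 0.51852)
j*(-12) = (14/27)*(-12) = -56/9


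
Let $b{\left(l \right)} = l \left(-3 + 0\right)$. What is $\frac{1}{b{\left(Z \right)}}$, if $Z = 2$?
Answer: $- \frac{1}{6} \approx -0.16667$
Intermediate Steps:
$b{\left(l \right)} = - 3 l$ ($b{\left(l \right)} = l \left(-3\right) = - 3 l$)
$\frac{1}{b{\left(Z \right)}} = \frac{1}{\left(-3\right) 2} = \frac{1}{-6} = - \frac{1}{6}$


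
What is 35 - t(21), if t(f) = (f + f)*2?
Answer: -49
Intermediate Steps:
t(f) = 4*f (t(f) = (2*f)*2 = 4*f)
35 - t(21) = 35 - 4*21 = 35 - 1*84 = 35 - 84 = -49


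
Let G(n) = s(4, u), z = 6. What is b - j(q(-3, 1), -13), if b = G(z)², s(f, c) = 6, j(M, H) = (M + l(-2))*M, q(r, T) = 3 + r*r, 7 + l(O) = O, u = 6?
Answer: 0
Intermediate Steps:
l(O) = -7 + O
q(r, T) = 3 + r²
j(M, H) = M*(-9 + M) (j(M, H) = (M + (-7 - 2))*M = (M - 9)*M = (-9 + M)*M = M*(-9 + M))
G(n) = 6
b = 36 (b = 6² = 36)
b - j(q(-3, 1), -13) = 36 - (3 + (-3)²)*(-9 + (3 + (-3)²)) = 36 - (3 + 9)*(-9 + (3 + 9)) = 36 - 12*(-9 + 12) = 36 - 12*3 = 36 - 1*36 = 36 - 36 = 0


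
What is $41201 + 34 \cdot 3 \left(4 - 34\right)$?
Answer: $38141$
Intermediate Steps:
$41201 + 34 \cdot 3 \left(4 - 34\right) = 41201 + 102 \left(-30\right) = 41201 - 3060 = 38141$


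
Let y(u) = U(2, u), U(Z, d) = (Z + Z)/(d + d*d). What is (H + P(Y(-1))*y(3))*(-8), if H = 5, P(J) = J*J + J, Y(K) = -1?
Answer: -40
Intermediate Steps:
P(J) = J + J**2 (P(J) = J**2 + J = J + J**2)
U(Z, d) = 2*Z/(d + d**2) (U(Z, d) = (2*Z)/(d + d**2) = 2*Z/(d + d**2))
y(u) = 4/(u*(1 + u)) (y(u) = 2*2/(u*(1 + u)) = 4/(u*(1 + u)))
(H + P(Y(-1))*y(3))*(-8) = (5 + (-(1 - 1))*(4/(3*(1 + 3))))*(-8) = (5 + (-1*0)*(4*(1/3)/4))*(-8) = (5 + 0*(4*(1/3)*(1/4)))*(-8) = (5 + 0*(1/3))*(-8) = (5 + 0)*(-8) = 5*(-8) = -40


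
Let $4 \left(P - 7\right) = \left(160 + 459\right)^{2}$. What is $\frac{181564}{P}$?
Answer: $\frac{726256}{383189} \approx 1.8953$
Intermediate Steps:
$P = \frac{383189}{4}$ ($P = 7 + \frac{\left(160 + 459\right)^{2}}{4} = 7 + \frac{619^{2}}{4} = 7 + \frac{1}{4} \cdot 383161 = 7 + \frac{383161}{4} = \frac{383189}{4} \approx 95797.0$)
$\frac{181564}{P} = \frac{181564}{\frac{383189}{4}} = 181564 \cdot \frac{4}{383189} = \frac{726256}{383189}$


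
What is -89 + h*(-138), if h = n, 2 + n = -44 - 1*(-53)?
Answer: -1055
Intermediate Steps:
n = 7 (n = -2 + (-44 - 1*(-53)) = -2 + (-44 + 53) = -2 + 9 = 7)
h = 7
-89 + h*(-138) = -89 + 7*(-138) = -89 - 966 = -1055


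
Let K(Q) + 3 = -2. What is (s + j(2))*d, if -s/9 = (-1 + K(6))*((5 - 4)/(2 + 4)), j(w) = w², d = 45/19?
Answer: 585/19 ≈ 30.789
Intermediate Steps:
K(Q) = -5 (K(Q) = -3 - 2 = -5)
d = 45/19 (d = 45*(1/19) = 45/19 ≈ 2.3684)
s = 9 (s = -9*(-1 - 5)*(5 - 4)/(2 + 4) = -(-54)*1/6 = -(-54)*1*(⅙) = -(-54)/6 = -9*(-1) = 9)
(s + j(2))*d = (9 + 2²)*(45/19) = (9 + 4)*(45/19) = 13*(45/19) = 585/19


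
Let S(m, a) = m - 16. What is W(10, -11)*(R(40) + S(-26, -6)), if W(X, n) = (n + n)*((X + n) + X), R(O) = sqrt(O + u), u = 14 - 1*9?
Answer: 8316 - 594*sqrt(5) ≈ 6987.8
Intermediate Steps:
S(m, a) = -16 + m
u = 5 (u = 14 - 9 = 5)
R(O) = sqrt(5 + O) (R(O) = sqrt(O + 5) = sqrt(5 + O))
W(X, n) = 2*n*(n + 2*X) (W(X, n) = (2*n)*(n + 2*X) = 2*n*(n + 2*X))
W(10, -11)*(R(40) + S(-26, -6)) = (2*(-11)*(-11 + 2*10))*(sqrt(5 + 40) + (-16 - 26)) = (2*(-11)*(-11 + 20))*(sqrt(45) - 42) = (2*(-11)*9)*(3*sqrt(5) - 42) = -198*(-42 + 3*sqrt(5)) = 8316 - 594*sqrt(5)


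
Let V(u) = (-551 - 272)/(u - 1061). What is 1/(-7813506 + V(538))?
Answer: -523/4086462815 ≈ -1.2798e-7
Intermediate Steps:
V(u) = -823/(-1061 + u)
1/(-7813506 + V(538)) = 1/(-7813506 - 823/(-1061 + 538)) = 1/(-7813506 - 823/(-523)) = 1/(-7813506 - 823*(-1/523)) = 1/(-7813506 + 823/523) = 1/(-4086462815/523) = -523/4086462815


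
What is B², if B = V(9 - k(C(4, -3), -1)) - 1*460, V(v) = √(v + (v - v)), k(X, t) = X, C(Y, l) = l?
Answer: 211612 - 1840*√3 ≈ 2.0843e+5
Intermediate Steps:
V(v) = √v (V(v) = √(v + 0) = √v)
B = -460 + 2*√3 (B = √(9 - 1*(-3)) - 1*460 = √(9 + 3) - 460 = √12 - 460 = 2*√3 - 460 = -460 + 2*√3 ≈ -456.54)
B² = (-460 + 2*√3)²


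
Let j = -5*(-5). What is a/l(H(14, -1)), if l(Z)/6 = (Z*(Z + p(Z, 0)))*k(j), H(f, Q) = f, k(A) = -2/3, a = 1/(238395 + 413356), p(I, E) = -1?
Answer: -1/474474728 ≈ -2.1076e-9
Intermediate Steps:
j = 25
a = 1/651751 ≈ 1.5343e-6
k(A) = -⅔ (k(A) = -2*⅓ = -⅔)
l(Z) = -4*Z*(-1 + Z) (l(Z) = 6*((Z*(Z - 1))*(-⅔)) = 6*((Z*(-1 + Z))*(-⅔)) = 6*(-2*Z*(-1 + Z)/3) = -4*Z*(-1 + Z))
a/l(H(14, -1)) = 1/(651751*((4*14*(1 - 1*14)))) = 1/(651751*((4*14*(1 - 14)))) = 1/(651751*((4*14*(-13)))) = (1/651751)/(-728) = (1/651751)*(-1/728) = -1/474474728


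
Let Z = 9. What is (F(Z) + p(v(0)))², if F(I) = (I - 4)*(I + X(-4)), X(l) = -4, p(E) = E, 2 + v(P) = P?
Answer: 529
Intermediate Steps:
v(P) = -2 + P
F(I) = (-4 + I)² (F(I) = (I - 4)*(I - 4) = (-4 + I)*(-4 + I) = (-4 + I)²)
(F(Z) + p(v(0)))² = ((16 + 9² - 8*9) + (-2 + 0))² = ((16 + 81 - 72) - 2)² = (25 - 2)² = 23² = 529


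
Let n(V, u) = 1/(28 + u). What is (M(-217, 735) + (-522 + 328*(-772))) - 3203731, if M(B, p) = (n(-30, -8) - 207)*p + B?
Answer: -14439177/4 ≈ -3.6098e+6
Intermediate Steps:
M(B, p) = B - 4139*p/20 (M(B, p) = (1/(28 - 8) - 207)*p + B = (1/20 - 207)*p + B = -4139*p/20 + B = B - 4139*p/20)
(M(-217, 735) + (-522 + 328*(-772))) - 3203731 = ((-217 - 4139/20*735) + (-522 + 328*(-772))) - 3203731 = ((-217 - 608433/4) + (-522 - 253216)) - 3203731 = (-609301/4 - 253738) - 3203731 = -1624253/4 - 3203731 = -14439177/4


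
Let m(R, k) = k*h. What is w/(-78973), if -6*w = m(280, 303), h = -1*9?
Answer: -909/157946 ≈ -0.0057551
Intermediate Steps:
h = -9
m(R, k) = -9*k (m(R, k) = k*(-9) = -9*k)
w = 909/2 (w = -(-3)*303/2 = -⅙*(-2727) = 909/2 ≈ 454.50)
w/(-78973) = (909/2)/(-78973) = (909/2)*(-1/78973) = -909/157946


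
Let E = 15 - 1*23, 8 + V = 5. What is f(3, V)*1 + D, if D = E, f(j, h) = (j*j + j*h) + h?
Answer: -11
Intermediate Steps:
V = -3 (V = -8 + 5 = -3)
E = -8 (E = 15 - 23 = -8)
f(j, h) = h + j² + h*j (f(j, h) = (j² + h*j) + h = h + j² + h*j)
D = -8
f(3, V)*1 + D = (-3 + 3² - 3*3)*1 - 8 = (-3 + 9 - 9)*1 - 8 = -3*1 - 8 = -3 - 8 = -11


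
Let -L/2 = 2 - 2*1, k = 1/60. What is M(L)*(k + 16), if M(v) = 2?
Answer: 961/30 ≈ 32.033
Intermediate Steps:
k = 1/60 ≈ 0.016667
L = 0 (L = -2*(2 - 2*1) = -2*(2 - 2) = -2*0 = 0)
M(L)*(k + 16) = 2*(1/60 + 16) = 2*(961/60) = 961/30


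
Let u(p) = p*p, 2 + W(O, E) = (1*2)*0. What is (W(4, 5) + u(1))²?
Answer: 1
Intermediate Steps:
W(O, E) = -2 (W(O, E) = -2 + (1*2)*0 = -2 + 2*0 = -2 + 0 = -2)
u(p) = p²
(W(4, 5) + u(1))² = (-2 + 1²)² = (-2 + 1)² = (-1)² = 1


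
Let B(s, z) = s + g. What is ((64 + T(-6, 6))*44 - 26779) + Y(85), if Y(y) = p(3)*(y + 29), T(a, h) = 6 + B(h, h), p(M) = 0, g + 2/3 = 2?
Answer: -70129/3 ≈ -23376.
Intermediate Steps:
g = 4/3 (g = -⅔ + 2 = 4/3 ≈ 1.3333)
B(s, z) = 4/3 + s (B(s, z) = s + 4/3 = 4/3 + s)
T(a, h) = 22/3 + h (T(a, h) = 6 + (4/3 + h) = 22/3 + h)
Y(y) = 0 (Y(y) = 0*(y + 29) = 0*(29 + y) = 0)
((64 + T(-6, 6))*44 - 26779) + Y(85) = ((64 + (22/3 + 6))*44 - 26779) + 0 = ((64 + 40/3)*44 - 26779) + 0 = ((232/3)*44 - 26779) + 0 = (10208/3 - 26779) + 0 = -70129/3 + 0 = -70129/3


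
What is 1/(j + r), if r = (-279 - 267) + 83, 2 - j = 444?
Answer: -1/905 ≈ -0.0011050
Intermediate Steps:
j = -442 (j = 2 - 1*444 = 2 - 444 = -442)
r = -463 (r = -546 + 83 = -463)
1/(j + r) = 1/(-442 - 463) = 1/(-905) = -1/905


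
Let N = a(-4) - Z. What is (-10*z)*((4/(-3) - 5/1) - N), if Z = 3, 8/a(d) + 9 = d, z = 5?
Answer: 5300/39 ≈ 135.90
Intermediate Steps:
a(d) = 8/(-9 + d)
N = -47/13 (N = 8/(-9 - 4) - 1*3 = 8/(-13) - 3 = 8*(-1/13) - 3 = -8/13 - 3 = -47/13 ≈ -3.6154)
(-10*z)*((4/(-3) - 5/1) - N) = (-10*5)*((4/(-3) - 5/1) - 1*(-47/13)) = -50*((4*(-⅓) - 5*1) + 47/13) = -50*((-4/3 - 5) + 47/13) = -50*(-19/3 + 47/13) = -50*(-106/39) = 5300/39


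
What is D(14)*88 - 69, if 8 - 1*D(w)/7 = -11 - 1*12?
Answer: 19027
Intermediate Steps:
D(w) = 217 (D(w) = 56 - 7*(-11 - 1*12) = 56 - 7*(-11 - 12) = 56 - 7*(-23) = 56 + 161 = 217)
D(14)*88 - 69 = 217*88 - 69 = 19096 - 69 = 19027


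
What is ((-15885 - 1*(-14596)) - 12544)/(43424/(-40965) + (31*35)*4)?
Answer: -566668845/177744676 ≈ -3.1881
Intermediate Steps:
((-15885 - 1*(-14596)) - 12544)/(43424/(-40965) + (31*35)*4) = ((-15885 + 14596) - 12544)/(43424*(-1/40965) + 1085*4) = (-1289 - 12544)/(-43424/40965 + 4340) = -13833/177744676/40965 = -13833*40965/177744676 = -566668845/177744676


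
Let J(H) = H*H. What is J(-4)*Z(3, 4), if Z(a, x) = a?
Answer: 48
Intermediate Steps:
J(H) = H**2
J(-4)*Z(3, 4) = (-4)**2*3 = 16*3 = 48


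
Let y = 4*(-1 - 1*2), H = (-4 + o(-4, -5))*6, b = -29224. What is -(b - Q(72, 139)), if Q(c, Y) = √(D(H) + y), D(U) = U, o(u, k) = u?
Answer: 29224 + 2*I*√15 ≈ 29224.0 + 7.746*I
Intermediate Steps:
H = -48 (H = (-4 - 4)*6 = -8*6 = -48)
y = -12 (y = 4*(-1 - 2) = 4*(-3) = -12)
Q(c, Y) = 2*I*√15 (Q(c, Y) = √(-48 - 12) = √(-60) = 2*I*√15)
-(b - Q(72, 139)) = -(-29224 - 2*I*√15) = 29224 + 2*I*√15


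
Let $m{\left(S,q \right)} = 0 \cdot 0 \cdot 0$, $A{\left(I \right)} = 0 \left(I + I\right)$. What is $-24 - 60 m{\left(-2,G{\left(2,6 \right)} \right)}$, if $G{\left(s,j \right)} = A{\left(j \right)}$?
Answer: $-24$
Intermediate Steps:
$A{\left(I \right)} = 0$ ($A{\left(I \right)} = 0 \cdot 2 I = 0$)
$G{\left(s,j \right)} = 0$
$m{\left(S,q \right)} = 0$ ($m{\left(S,q \right)} = 0 \cdot 0 = 0$)
$-24 - 60 m{\left(-2,G{\left(2,6 \right)} \right)} = -24 - 0 = -24 + 0 = -24$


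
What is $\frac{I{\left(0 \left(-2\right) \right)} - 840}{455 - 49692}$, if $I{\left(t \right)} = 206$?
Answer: $\frac{634}{49237} \approx 0.012876$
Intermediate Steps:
$\frac{I{\left(0 \left(-2\right) \right)} - 840}{455 - 49692} = \frac{206 - 840}{455 - 49692} = - \frac{634}{-49237} = \left(-634\right) \left(- \frac{1}{49237}\right) = \frac{634}{49237}$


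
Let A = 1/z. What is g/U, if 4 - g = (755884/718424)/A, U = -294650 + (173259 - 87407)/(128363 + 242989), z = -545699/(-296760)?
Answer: -243320043709529/34714330463536189160 ≈ -7.0092e-6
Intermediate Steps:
z = 545699/296760 (z = -545699*(-1/296760) = 545699/296760 ≈ 1.8389)
U = -27354695237/92838 (U = -294650 + 85852/371352 = -294650 + 85852*(1/371352) = -294650 + 21463/92838 = -27354695237/92838 ≈ -2.9465e+5)
A = 296760/545699 (A = 1/(545699/296760) = 296760/545699 ≈ 0.54382)
g = 15725460073/7614268080 (g = 4 - 755884/718424/296760/545699 = 4 - 755884*(1/718424)*545699/296760 = 4 - 188971*545699/(179606*296760) = 4 - 1*14731612247/7614268080 = 4 - 14731612247/7614268080 = 15725460073/7614268080 ≈ 2.0653)
g/U = 15725460073/(7614268080*(-27354695237/92838)) = (15725460073/7614268080)*(-92838/27354695237) = -243320043709529/34714330463536189160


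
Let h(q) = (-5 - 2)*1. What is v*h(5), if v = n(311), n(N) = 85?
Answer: -595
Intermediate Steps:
v = 85
h(q) = -7 (h(q) = -7*1 = -7)
v*h(5) = 85*(-7) = -595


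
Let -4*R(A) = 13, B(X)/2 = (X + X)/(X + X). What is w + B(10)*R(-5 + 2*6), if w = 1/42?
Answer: -136/21 ≈ -6.4762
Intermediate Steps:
B(X) = 2 (B(X) = 2*((X + X)/(X + X)) = 2*((2*X)/((2*X))) = 2*((2*X)*(1/(2*X))) = 2*1 = 2)
R(A) = -13/4 (R(A) = -1/4*13 = -13/4)
w = 1/42 ≈ 0.023810
w + B(10)*R(-5 + 2*6) = 1/42 + 2*(-13/4) = 1/42 - 13/2 = -136/21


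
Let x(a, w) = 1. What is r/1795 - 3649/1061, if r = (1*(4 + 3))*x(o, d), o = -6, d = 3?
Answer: -6542528/1904495 ≈ -3.4353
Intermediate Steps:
r = 7 (r = (1*(4 + 3))*1 = (1*7)*1 = 7*1 = 7)
r/1795 - 3649/1061 = 7/1795 - 3649/1061 = -6542528/1904495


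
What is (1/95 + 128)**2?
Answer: 147889921/9025 ≈ 16387.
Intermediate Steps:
(1/95 + 128)**2 = (12161/95)**2 = 147889921/9025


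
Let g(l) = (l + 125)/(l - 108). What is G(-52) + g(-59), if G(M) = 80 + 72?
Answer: 25318/167 ≈ 151.60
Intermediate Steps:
G(M) = 152
g(l) = (125 + l)/(-108 + l)
G(-52) + g(-59) = 152 + (125 - 59)/(-108 - 59) = 152 + 66/(-167) = 152 - 1/167*66 = 152 - 66/167 = 25318/167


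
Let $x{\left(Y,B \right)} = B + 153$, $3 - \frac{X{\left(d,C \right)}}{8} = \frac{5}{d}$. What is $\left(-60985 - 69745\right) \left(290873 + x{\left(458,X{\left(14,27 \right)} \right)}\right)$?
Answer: $- \frac{266340150900}{7} \approx -3.8049 \cdot 10^{10}$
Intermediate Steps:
$X{\left(d,C \right)} = 24 - \frac{40}{d}$ ($X{\left(d,C \right)} = 24 - 8 \frac{5}{d} = 24 - \frac{40}{d}$)
$x{\left(Y,B \right)} = 153 + B$
$\left(-60985 - 69745\right) \left(290873 + x{\left(458,X{\left(14,27 \right)} \right)}\right) = \left(-60985 - 69745\right) \left(290873 + \left(153 + \left(24 - \frac{40}{14}\right)\right)\right) = - 130730 \left(290873 + \left(153 + \left(24 - \frac{20}{7}\right)\right)\right) = - 130730 \left(290873 + \left(153 + \frac{148}{7}\right)\right) = - 130730 \left(290873 + \frac{1219}{7}\right) = \left(-130730\right) \frac{2037330}{7} = - \frac{266340150900}{7}$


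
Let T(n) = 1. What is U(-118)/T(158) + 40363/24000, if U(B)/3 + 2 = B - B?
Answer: -103637/24000 ≈ -4.3182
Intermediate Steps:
U(B) = -6 (U(B) = -6 + 3*(B - B) = -6 + 3*0 = -6 + 0 = -6)
U(-118)/T(158) + 40363/24000 = -6/1 + 40363/24000 = -6*1 + 40363*(1/24000) = -6 + 40363/24000 = -103637/24000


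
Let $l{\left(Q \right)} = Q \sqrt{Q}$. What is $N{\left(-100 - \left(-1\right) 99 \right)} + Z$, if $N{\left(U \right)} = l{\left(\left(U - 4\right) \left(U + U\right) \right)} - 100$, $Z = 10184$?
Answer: $10084 + 10 \sqrt{10} \approx 10116.0$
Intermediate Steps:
$l{\left(Q \right)} = Q^{\frac{3}{2}}$
$N{\left(U \right)} = -100 + 2 \sqrt{2} \left(U \left(-4 + U\right)\right)^{\frac{3}{2}}$ ($N{\left(U \right)} = \left(\left(U - 4\right) \left(U + U\right)\right)^{\frac{3}{2}} - 100 = \left(\left(-4 + U\right) 2 U\right)^{\frac{3}{2}} - 100 = \left(2 U \left(-4 + U\right)\right)^{\frac{3}{2}} - 100 = 2 \sqrt{2} \left(U \left(-4 + U\right)\right)^{\frac{3}{2}} - 100 = -100 + 2 \sqrt{2} \left(U \left(-4 + U\right)\right)^{\frac{3}{2}}$)
$N{\left(-100 - \left(-1\right) 99 \right)} + Z = \left(-100 + 2 \sqrt{2} \left(\left(-100 - \left(-1\right) 99\right) \left(-4 - \left(100 - 99\right)\right)\right)^{\frac{3}{2}}\right) + 10184 = \left(-100 + 2 \sqrt{2} \left(\left(-100 - -99\right) \left(-4 - 1\right)\right)^{\frac{3}{2}}\right) + 10184 = \left(-100 + 2 \sqrt{2} \left(\left(-100 + 99\right) \left(-4 + \left(-100 + 99\right)\right)\right)^{\frac{3}{2}}\right) + 10184 = \left(-100 + 2 \sqrt{2} \left(- (-4 - 1)\right)^{\frac{3}{2}}\right) + 10184 = \left(-100 + 2 \sqrt{2} \left(\left(-1\right) \left(-5\right)\right)^{\frac{3}{2}}\right) + 10184 = \left(-100 + 2 \sqrt{2} \cdot 5^{\frac{3}{2}}\right) + 10184 = \left(-100 + 2 \sqrt{2} \cdot 5 \sqrt{5}\right) + 10184 = \left(-100 + 10 \sqrt{10}\right) + 10184 = 10084 + 10 \sqrt{10}$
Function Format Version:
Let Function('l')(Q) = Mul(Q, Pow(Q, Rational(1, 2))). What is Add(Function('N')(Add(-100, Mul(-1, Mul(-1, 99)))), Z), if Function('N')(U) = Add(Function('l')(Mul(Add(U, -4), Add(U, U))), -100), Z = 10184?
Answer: Add(10084, Mul(10, Pow(10, Rational(1, 2)))) ≈ 10116.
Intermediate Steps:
Function('l')(Q) = Pow(Q, Rational(3, 2))
Function('N')(U) = Add(-100, Mul(2, Pow(2, Rational(1, 2)), Pow(Mul(U, Add(-4, U)), Rational(3, 2)))) (Function('N')(U) = Add(Pow(Mul(Add(U, -4), Add(U, U)), Rational(3, 2)), -100) = Add(Pow(Mul(Add(-4, U), Mul(2, U)), Rational(3, 2)), -100) = Add(Pow(Mul(2, U, Add(-4, U)), Rational(3, 2)), -100) = Add(Mul(2, Pow(2, Rational(1, 2)), Pow(Mul(U, Add(-4, U)), Rational(3, 2))), -100) = Add(-100, Mul(2, Pow(2, Rational(1, 2)), Pow(Mul(U, Add(-4, U)), Rational(3, 2)))))
Add(Function('N')(Add(-100, Mul(-1, Mul(-1, 99)))), Z) = Add(Add(-100, Mul(2, Pow(2, Rational(1, 2)), Pow(Mul(Add(-100, Mul(-1, Mul(-1, 99))), Add(-4, Add(-100, Mul(-1, Mul(-1, 99))))), Rational(3, 2)))), 10184) = Add(Add(-100, Mul(2, Pow(2, Rational(1, 2)), Pow(Mul(Add(-100, Mul(-1, -99)), Add(-4, Add(-100, Mul(-1, -99)))), Rational(3, 2)))), 10184) = Add(Add(-100, Mul(2, Pow(2, Rational(1, 2)), Pow(Mul(Add(-100, 99), Add(-4, Add(-100, 99))), Rational(3, 2)))), 10184) = Add(Add(-100, Mul(2, Pow(2, Rational(1, 2)), Pow(Mul(-1, Add(-4, -1)), Rational(3, 2)))), 10184) = Add(Add(-100, Mul(2, Pow(2, Rational(1, 2)), Pow(Mul(-1, -5), Rational(3, 2)))), 10184) = Add(Add(-100, Mul(2, Pow(2, Rational(1, 2)), Pow(5, Rational(3, 2)))), 10184) = Add(Add(-100, Mul(2, Pow(2, Rational(1, 2)), Mul(5, Pow(5, Rational(1, 2))))), 10184) = Add(Add(-100, Mul(10, Pow(10, Rational(1, 2)))), 10184) = Add(10084, Mul(10, Pow(10, Rational(1, 2))))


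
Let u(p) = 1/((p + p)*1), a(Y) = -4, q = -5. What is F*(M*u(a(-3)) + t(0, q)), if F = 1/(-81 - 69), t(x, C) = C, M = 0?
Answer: 1/30 ≈ 0.033333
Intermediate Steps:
F = -1/150 (F = 1/(-150) = -1/150 ≈ -0.0066667)
u(p) = 1/(2*p)
F*(M*u(a(-3)) + t(0, q)) = -(0*((½)/(-4)) - 5)/150 = -(0*((½)*(-¼)) - 5)/150 = -(0*(-⅛) - 5)/150 = -(0 - 5)/150 = -1/150*(-5) = 1/30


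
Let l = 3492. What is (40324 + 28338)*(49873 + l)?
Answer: 3664147630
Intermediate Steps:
(40324 + 28338)*(49873 + l) = (40324 + 28338)*(49873 + 3492) = 68662*53365 = 3664147630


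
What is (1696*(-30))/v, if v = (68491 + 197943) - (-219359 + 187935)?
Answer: -8480/49643 ≈ -0.17082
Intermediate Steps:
v = 297858 (v = 266434 - 1*(-31424) = 266434 + 31424 = 297858)
(1696*(-30))/v = (1696*(-30))/297858 = -50880*1/297858 = -8480/49643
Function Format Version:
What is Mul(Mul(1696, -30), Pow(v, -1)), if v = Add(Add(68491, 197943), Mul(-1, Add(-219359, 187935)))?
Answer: Rational(-8480, 49643) ≈ -0.17082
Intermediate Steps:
v = 297858 (v = Add(266434, Mul(-1, -31424)) = Add(266434, 31424) = 297858)
Mul(Mul(1696, -30), Pow(v, -1)) = Mul(Mul(1696, -30), Pow(297858, -1)) = Mul(-50880, Rational(1, 297858)) = Rational(-8480, 49643)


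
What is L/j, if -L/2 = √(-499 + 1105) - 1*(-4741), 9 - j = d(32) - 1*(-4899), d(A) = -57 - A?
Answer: 9482/4801 + 2*√606/4801 ≈ 1.9853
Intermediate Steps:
j = -4801 (j = 9 - ((-57 - 1*32) - 1*(-4899)) = 9 - ((-57 - 32) + 4899) = 9 - (-89 + 4899) = 9 - 1*4810 = 9 - 4810 = -4801)
L = -9482 - 2*√606 (L = -2*(√(-499 + 1105) - 1*(-4741)) = -2*(√606 + 4741) = -2*(4741 + √606) = -9482 - 2*√606 ≈ -9531.2)
L/j = (-9482 - 2*√606)/(-4801) = (-9482 - 2*√606)*(-1/4801) = 9482/4801 + 2*√606/4801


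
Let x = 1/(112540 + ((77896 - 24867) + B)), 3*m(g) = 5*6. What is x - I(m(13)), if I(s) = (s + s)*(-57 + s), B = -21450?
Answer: 135471861/144119 ≈ 940.00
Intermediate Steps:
m(g) = 10 (m(g) = (5*6)/3 = (⅓)*30 = 10)
x = 1/144119 (x = 1/(112540 + ((77896 - 24867) - 21450)) = 1/(112540 + (53029 - 21450)) = 1/(112540 + 31579) = 1/144119 ≈ 6.9387e-6)
I(s) = 2*s*(-57 + s) (I(s) = (2*s)*(-57 + s) = 2*s*(-57 + s))
x - I(m(13)) = 1/144119 - 2*10*(-57 + 10) = 1/144119 - 2*10*(-47) = 1/144119 - 1*(-940) = 1/144119 + 940 = 135471861/144119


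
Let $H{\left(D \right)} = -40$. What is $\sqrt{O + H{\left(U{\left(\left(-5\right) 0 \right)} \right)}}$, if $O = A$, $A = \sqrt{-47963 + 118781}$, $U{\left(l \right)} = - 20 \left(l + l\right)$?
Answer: $\sqrt{-40 + \sqrt{70818}} \approx 15.037$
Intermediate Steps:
$U{\left(l \right)} = - 40 l$ ($U{\left(l \right)} = - 20 \cdot 2 l = - 40 l$)
$A = \sqrt{70818} \approx 266.12$
$O = \sqrt{70818} \approx 266.12$
$\sqrt{O + H{\left(U{\left(\left(-5\right) 0 \right)} \right)}} = \sqrt{\sqrt{70818} - 40} = \sqrt{-40 + \sqrt{70818}}$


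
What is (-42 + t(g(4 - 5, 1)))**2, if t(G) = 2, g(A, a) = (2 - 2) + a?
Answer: 1600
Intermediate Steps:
g(A, a) = a (g(A, a) = 0 + a = a)
(-42 + t(g(4 - 5, 1)))**2 = (-42 + 2)**2 = (-40)**2 = 1600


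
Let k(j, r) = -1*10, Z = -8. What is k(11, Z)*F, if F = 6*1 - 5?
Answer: -10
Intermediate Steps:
k(j, r) = -10
F = 1 (F = 6 - 5 = 1)
k(11, Z)*F = -10*1 = -10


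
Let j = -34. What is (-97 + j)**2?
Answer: 17161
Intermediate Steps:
(-97 + j)**2 = (-97 - 34)**2 = (-131)**2 = 17161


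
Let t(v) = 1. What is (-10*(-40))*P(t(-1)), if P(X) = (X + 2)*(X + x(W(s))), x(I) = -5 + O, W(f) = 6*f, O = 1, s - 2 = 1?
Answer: -3600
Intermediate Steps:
s = 3 (s = 2 + 1 = 3)
x(I) = -4 (x(I) = -5 + 1 = -4)
P(X) = (-4 + X)*(2 + X) (P(X) = (X + 2)*(X - 4) = (2 + X)*(-4 + X) = (-4 + X)*(2 + X))
(-10*(-40))*P(t(-1)) = (-10*(-40))*(-8 + 1**2 - 2*1) = 400*(-8 + 1 - 2) = 400*(-9) = -3600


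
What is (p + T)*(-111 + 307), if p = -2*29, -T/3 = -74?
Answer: 32144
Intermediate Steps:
T = 222 (T = -3*(-74) = 222)
p = -58
(p + T)*(-111 + 307) = (-58 + 222)*(-111 + 307) = 164*196 = 32144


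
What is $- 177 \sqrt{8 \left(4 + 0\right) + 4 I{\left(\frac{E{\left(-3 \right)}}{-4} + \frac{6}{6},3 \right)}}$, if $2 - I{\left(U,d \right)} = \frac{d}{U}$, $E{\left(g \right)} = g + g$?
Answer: $- \frac{708 \sqrt{55}}{5} \approx -1050.1$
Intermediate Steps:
$E{\left(g \right)} = 2 g$
$I{\left(U,d \right)} = 2 - \frac{d}{U}$
$- 177 \sqrt{8 \left(4 + 0\right) + 4 I{\left(\frac{E{\left(-3 \right)}}{-4} + \frac{6}{6},3 \right)}} = - 177 \sqrt{8 \left(4 + 0\right) + 4 \left(2 - \frac{3}{\frac{2 \left(-3\right)}{-4} + \frac{6}{6}}\right)} = - 177 \sqrt{8 \cdot 4 + 4 \left(2 - \frac{3}{\left(-6\right) \left(- \frac{1}{4}\right) + 6 \cdot \frac{1}{6}}\right)} = - 177 \sqrt{32 + 4 \left(2 - \frac{3}{\frac{3}{2} + 1}\right)} = - 177 \sqrt{32 + 4 \left(2 - \frac{3}{\frac{5}{2}}\right)} = - 177 \sqrt{32 + 4 \left(2 - 3 \cdot \frac{2}{5}\right)} = - 177 \sqrt{32 + 4 \left(2 - \frac{6}{5}\right)} = - 177 \sqrt{32 + 4 \cdot \frac{4}{5}} = - 177 \sqrt{32 + \frac{16}{5}} = - 177 \sqrt{\frac{176}{5}} = - 177 \frac{4 \sqrt{55}}{5} = - \frac{708 \sqrt{55}}{5}$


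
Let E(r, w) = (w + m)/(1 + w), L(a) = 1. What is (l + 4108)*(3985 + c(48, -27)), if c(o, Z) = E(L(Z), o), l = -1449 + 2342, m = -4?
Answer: 976740309/49 ≈ 1.9933e+7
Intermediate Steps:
l = 893
E(r, w) = (-4 + w)/(1 + w) (E(r, w) = (w - 4)/(1 + w) = (-4 + w)/(1 + w))
c(o, Z) = (-4 + o)/(1 + o)
(l + 4108)*(3985 + c(48, -27)) = (893 + 4108)*(3985 + (-4 + 48)/(1 + 48)) = 5001*(3985 + 44/49) = 5001*(195309/49) = 976740309/49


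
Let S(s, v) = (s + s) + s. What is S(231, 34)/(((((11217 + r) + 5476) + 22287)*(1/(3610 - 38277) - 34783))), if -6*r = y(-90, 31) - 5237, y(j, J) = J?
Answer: -24024231/48049203555422 ≈ -4.9999e-7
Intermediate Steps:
S(s, v) = 3*s (S(s, v) = 2*s + s = 3*s)
r = 2603/3 (r = -(31 - 5237)/6 = -1/6*(-5206) = 2603/3 ≈ 867.67)
S(231, 34)/(((((11217 + r) + 5476) + 22287)*(1/(3610 - 38277) - 34783))) = (3*231)/(((((11217 + 2603/3) + 5476) + 22287)*(1/(3610 - 38277) - 34783))) = 693/((((36254/3 + 5476) + 22287)*(1/(-34667) - 34783))) = 693/(((52682/3 + 22287)*(-1/34667 - 34783))) = 693/(((119543/3)*(-1205822262/34667))) = 693/(-48049203555422/34667) = 693*(-34667/48049203555422) = -24024231/48049203555422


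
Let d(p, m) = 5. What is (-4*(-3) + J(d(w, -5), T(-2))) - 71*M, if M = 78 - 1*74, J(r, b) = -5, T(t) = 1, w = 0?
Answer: -277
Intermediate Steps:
M = 4 (M = 78 - 74 = 4)
(-4*(-3) + J(d(w, -5), T(-2))) - 71*M = (-4*(-3) - 5) - 71*4 = (12 - 5) - 284 = 7 - 284 = -277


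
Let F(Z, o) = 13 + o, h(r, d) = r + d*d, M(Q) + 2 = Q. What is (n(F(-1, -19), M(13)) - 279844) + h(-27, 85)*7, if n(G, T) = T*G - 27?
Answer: -229551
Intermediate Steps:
M(Q) = -2 + Q
h(r, d) = r + d²
n(G, T) = -27 + G*T (n(G, T) = G*T - 27 = -27 + G*T)
(n(F(-1, -19), M(13)) - 279844) + h(-27, 85)*7 = ((-27 + (13 - 19)*(-2 + 13)) - 279844) + (-27 + 85²)*7 = ((-27 - 6*11) - 279844) + (-27 + 7225)*7 = ((-27 - 66) - 279844) + 7198*7 = (-93 - 279844) + 50386 = -279937 + 50386 = -229551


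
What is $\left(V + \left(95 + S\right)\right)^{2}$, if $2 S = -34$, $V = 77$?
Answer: $24025$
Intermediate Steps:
$S = -17$ ($S = \frac{1}{2} \left(-34\right) = -17$)
$\left(V + \left(95 + S\right)\right)^{2} = \left(77 + \left(95 - 17\right)\right)^{2} = \left(77 + 78\right)^{2} = 155^{2} = 24025$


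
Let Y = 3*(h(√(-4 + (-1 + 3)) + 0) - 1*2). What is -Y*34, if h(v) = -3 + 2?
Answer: 306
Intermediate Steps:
h(v) = -1
Y = -9 (Y = 3*(-1 - 1*2) = 3*(-1 - 2) = 3*(-3) = -9)
-Y*34 = -1*(-9)*34 = 9*34 = 306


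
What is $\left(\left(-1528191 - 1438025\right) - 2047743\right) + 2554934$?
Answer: $-2459025$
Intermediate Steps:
$\left(\left(-1528191 - 1438025\right) - 2047743\right) + 2554934 = \left(-2966216 - 2047743\right) + 2554934 = -5013959 + 2554934 = -2459025$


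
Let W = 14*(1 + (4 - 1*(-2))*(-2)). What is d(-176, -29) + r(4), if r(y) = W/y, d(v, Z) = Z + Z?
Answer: -193/2 ≈ -96.500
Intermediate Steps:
d(v, Z) = 2*Z
W = -154 (W = 14*(1 + (4 + 2)*(-2)) = 14*(1 + 6*(-2)) = 14*(1 - 12) = 14*(-11) = -154)
r(y) = -154/y
d(-176, -29) + r(4) = 2*(-29) - 154/4 = -58 - 154*¼ = -58 - 77/2 = -193/2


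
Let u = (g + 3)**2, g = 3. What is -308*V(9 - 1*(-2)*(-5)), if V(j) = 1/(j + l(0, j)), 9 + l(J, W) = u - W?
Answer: -308/27 ≈ -11.407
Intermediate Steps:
u = 36 (u = (3 + 3)**2 = 6**2 = 36)
l(J, W) = 27 - W (l(J, W) = -9 + (36 - W) = 27 - W)
V(j) = 1/27 (V(j) = 1/(j + (27 - j)) = 1/27)
-308*V(9 - 1*(-2)*(-5)) = -308*1/27 = -308/27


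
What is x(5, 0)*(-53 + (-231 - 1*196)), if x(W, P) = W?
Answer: -2400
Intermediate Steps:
x(5, 0)*(-53 + (-231 - 1*196)) = 5*(-53 + (-231 - 1*196)) = 5*(-53 + (-231 - 196)) = 5*(-53 - 427) = 5*(-480) = -2400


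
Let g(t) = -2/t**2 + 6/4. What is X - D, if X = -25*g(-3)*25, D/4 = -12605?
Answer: 893185/18 ≈ 49621.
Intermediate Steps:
g(t) = 3/2 - 2/t**2 (g(t) = -2/t**2 + 6*(1/4) = -2/t**2 + 3/2 = 3/2 - 2/t**2)
D = -50420 (D = 4*(-12605) = -50420)
X = -14375/18 (X = -25*(3/2 - 2/(-3)**2)*25 = -25*(3/2 - 2*1/9)*25 = -25*(3/2 - 2/9)*25 = -25*23/18*25 = -575/18*25 = -14375/18 ≈ -798.61)
X - D = -14375/18 - 1*(-50420) = -14375/18 + 50420 = 893185/18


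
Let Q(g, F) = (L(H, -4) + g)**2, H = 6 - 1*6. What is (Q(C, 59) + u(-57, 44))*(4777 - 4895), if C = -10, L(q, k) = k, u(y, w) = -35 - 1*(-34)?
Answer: -23010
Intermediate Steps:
u(y, w) = -1 (u(y, w) = -35 + 34 = -1)
H = 0 (H = 6 - 6 = 0)
Q(g, F) = (-4 + g)**2
(Q(C, 59) + u(-57, 44))*(4777 - 4895) = ((-4 - 10)**2 - 1)*(4777 - 4895) = ((-14)**2 - 1)*(-118) = (196 - 1)*(-118) = 195*(-118) = -23010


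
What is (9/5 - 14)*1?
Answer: -61/5 ≈ -12.200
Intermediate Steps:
(9/5 - 14)*1 = -61/5*1 = -61/5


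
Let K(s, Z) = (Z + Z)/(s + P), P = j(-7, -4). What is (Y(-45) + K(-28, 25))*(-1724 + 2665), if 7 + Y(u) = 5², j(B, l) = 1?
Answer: 410276/27 ≈ 15195.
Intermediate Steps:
P = 1
Y(u) = 18 (Y(u) = -7 + 5² = -7 + 25 = 18)
K(s, Z) = 2*Z/(1 + s) (K(s, Z) = (Z + Z)/(s + 1) = (2*Z)/(1 + s) = 2*Z/(1 + s))
(Y(-45) + K(-28, 25))*(-1724 + 2665) = (18 + 2*25/(1 - 28))*(-1724 + 2665) = (18 + 2*25/(-27))*941 = (18 + 2*25*(-1/27))*941 = (18 - 50/27)*941 = (436/27)*941 = 410276/27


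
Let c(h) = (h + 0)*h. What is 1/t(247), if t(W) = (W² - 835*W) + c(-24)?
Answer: -1/144660 ≈ -6.9128e-6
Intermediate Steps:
c(h) = h² (c(h) = h*h = h²)
t(W) = 576 + W² - 835*W (t(W) = (W² - 835*W) + (-24)² = (W² - 835*W) + 576 = 576 + W² - 835*W)
1/t(247) = 1/(576 + 247² - 835*247) = 1/(576 + 61009 - 206245) = 1/(-144660) = -1/144660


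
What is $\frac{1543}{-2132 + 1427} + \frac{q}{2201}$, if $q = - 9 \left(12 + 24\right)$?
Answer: $- \frac{3624563}{1551705} \approx -2.3359$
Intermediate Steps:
$q = -324$ ($q = \left(-9\right) 36 = -324$)
$\frac{1543}{-2132 + 1427} + \frac{q}{2201} = \frac{1543}{-2132 + 1427} - \frac{324}{2201} = \frac{1543}{-705} - \frac{324}{2201} = 1543 \left(- \frac{1}{705}\right) - \frac{324}{2201} = - \frac{1543}{705} - \frac{324}{2201} = - \frac{3624563}{1551705}$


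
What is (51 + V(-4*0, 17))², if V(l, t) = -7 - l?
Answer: 1936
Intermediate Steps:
(51 + V(-4*0, 17))² = (51 + (-7 - (-4)*0))² = (51 + (-7 - 1*0))² = (51 + (-7 + 0))² = (51 - 7)² = 44² = 1936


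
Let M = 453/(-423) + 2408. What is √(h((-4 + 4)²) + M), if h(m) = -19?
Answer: √47474418/141 ≈ 48.866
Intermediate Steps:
M = 339377/141 (M = 453*(-1/423) + 2408 = -151/141 + 2408 = 339377/141 ≈ 2406.9)
√(h((-4 + 4)²) + M) = √(-19 + 339377/141) = √(336698/141) = √47474418/141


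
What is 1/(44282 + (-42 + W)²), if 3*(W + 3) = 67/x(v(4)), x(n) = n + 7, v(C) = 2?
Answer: 729/33599482 ≈ 2.1697e-5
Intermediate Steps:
x(n) = 7 + n
W = -14/27 (W = -3 + (67/(7 + 2))/3 = -3 + (67/9)/3 = -3 + (67*(⅑))/3 = -3 + (⅓)*(67/9) = -3 + 67/27 = -14/27 ≈ -0.51852)
1/(44282 + (-42 + W)²) = 1/(44282 + (-42 - 14/27)²) = 1/(44282 + (-1148/27)²) = 1/(44282 + 1317904/729) = 1/(33599482/729) = 729/33599482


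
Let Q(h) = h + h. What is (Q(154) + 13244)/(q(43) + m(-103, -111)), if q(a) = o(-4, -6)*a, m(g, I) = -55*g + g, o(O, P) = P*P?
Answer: 6776/3555 ≈ 1.9060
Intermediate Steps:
o(O, P) = P²
m(g, I) = -54*g
Q(h) = 2*h
q(a) = 36*a (q(a) = (-6)²*a = 36*a)
(Q(154) + 13244)/(q(43) + m(-103, -111)) = (2*154 + 13244)/(36*43 - 54*(-103)) = (308 + 13244)/(1548 + 5562) = 13552/7110 = 13552*(1/7110) = 6776/3555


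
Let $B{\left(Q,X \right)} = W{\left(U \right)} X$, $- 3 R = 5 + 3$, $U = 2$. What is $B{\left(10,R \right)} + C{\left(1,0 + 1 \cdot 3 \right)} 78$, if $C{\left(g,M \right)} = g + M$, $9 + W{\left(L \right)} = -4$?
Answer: $\frac{1040}{3} \approx 346.67$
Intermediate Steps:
$W{\left(L \right)} = -13$ ($W{\left(L \right)} = -9 - 4 = -13$)
$R = - \frac{8}{3}$ ($R = - \frac{5 + 3}{3} = \left(- \frac{1}{3}\right) 8 = - \frac{8}{3} \approx -2.6667$)
$B{\left(Q,X \right)} = - 13 X$
$C{\left(g,M \right)} = M + g$
$B{\left(10,R \right)} + C{\left(1,0 + 1 \cdot 3 \right)} 78 = \left(-13\right) \left(- \frac{8}{3}\right) + \left(\left(0 + 1 \cdot 3\right) + 1\right) 78 = \frac{104}{3} + \left(\left(0 + 3\right) + 1\right) 78 = \frac{104}{3} + \left(3 + 1\right) 78 = \frac{104}{3} + 4 \cdot 78 = \frac{104}{3} + 312 = \frac{1040}{3}$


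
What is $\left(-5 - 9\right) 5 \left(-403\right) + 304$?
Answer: $28514$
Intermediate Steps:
$\left(-5 - 9\right) 5 \left(-403\right) + 304 = \left(-14\right) 5 \left(-403\right) + 304 = \left(-70\right) \left(-403\right) + 304 = 28210 + 304 = 28514$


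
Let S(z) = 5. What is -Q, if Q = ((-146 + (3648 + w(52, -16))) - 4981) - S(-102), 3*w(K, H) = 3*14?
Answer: 1470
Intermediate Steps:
w(K, H) = 14 (w(K, H) = (3*14)/3 = (1/3)*42 = 14)
Q = -1470 (Q = ((-146 + (3648 + 14)) - 4981) - 1*5 = ((-146 + 3662) - 4981) - 5 = (3516 - 4981) - 5 = -1465 - 5 = -1470)
-Q = -1*(-1470) = 1470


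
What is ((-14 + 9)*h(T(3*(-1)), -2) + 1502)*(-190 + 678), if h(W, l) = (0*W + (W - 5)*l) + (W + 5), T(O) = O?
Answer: 689056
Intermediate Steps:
h(W, l) = 5 + W + l*(-5 + W) (h(W, l) = (0 + (-5 + W)*l) + (5 + W) = (0 + l*(-5 + W)) + (5 + W) = l*(-5 + W) + (5 + W) = 5 + W + l*(-5 + W))
((-14 + 9)*h(T(3*(-1)), -2) + 1502)*(-190 + 678) = ((-14 + 9)*(5 + 3*(-1) - 5*(-2) + (3*(-1))*(-2)) + 1502)*(-190 + 678) = (-5*(5 - 3 + 10 - 3*(-2)) + 1502)*488 = (-5*(5 - 3 + 10 + 6) + 1502)*488 = (-5*18 + 1502)*488 = (-90 + 1502)*488 = 1412*488 = 689056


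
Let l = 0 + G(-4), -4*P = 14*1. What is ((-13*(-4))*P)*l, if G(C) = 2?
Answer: -364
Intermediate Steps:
P = -7/2 ≈ -3.5000
l = 2 (l = 0 + 2 = 2)
((-13*(-4))*P)*l = (-13*(-4)*(-7/2))*2 = (52*(-7/2))*2 = -182*2 = -364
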